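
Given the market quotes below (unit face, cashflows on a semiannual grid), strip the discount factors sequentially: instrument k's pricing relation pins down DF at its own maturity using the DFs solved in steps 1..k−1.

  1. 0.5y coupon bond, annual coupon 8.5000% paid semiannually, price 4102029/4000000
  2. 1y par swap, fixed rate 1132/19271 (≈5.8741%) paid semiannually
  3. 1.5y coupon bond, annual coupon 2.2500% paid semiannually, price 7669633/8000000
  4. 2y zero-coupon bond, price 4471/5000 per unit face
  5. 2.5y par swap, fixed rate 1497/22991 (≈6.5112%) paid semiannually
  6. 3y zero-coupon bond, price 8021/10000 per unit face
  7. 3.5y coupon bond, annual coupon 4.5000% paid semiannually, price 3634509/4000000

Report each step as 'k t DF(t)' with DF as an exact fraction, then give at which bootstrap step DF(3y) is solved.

step 1 [0.5y] bond c/2=17/400: DF=(4102029/4000000 − 17/400·(0))/(1+17/400) = 9837/10000 ≈ 0.983700
step 2 [1y] swap r/2=566/19271: DF=(1 − 566/19271·(0.983700))/(1+566/19271) = 4717/5000 ≈ 0.943400
step 3 [1.5y] bond c/2=9/800: DF=(7669633/8000000 − 9/800·(0.983700+0.943400))/(1+9/800) = 4633/5000 ≈ 0.926600
step 4 [2y] zero: DF = P = 4471/5000 ≈ 0.894200
step 5 [2.5y] swap r/2=1497/45982: DF=(1 − 1497/45982·(0.983700+0.943400+0.926600+0.894200))/(1+1497/45982) = 8503/10000 ≈ 0.850300
step 6 [3y] zero: DF = P = 8021/10000 ≈ 0.802100
step 7 [3.5y] bond c/2=9/400: DF=(3634509/4000000 − 9/400·(0.983700+0.943400+0.926600+0.894200+0.850300+0.802100))/(1+9/400) = 3849/5000 ≈ 0.769800

1 1/2 9837/10000
2 1 4717/5000
3 3/2 4633/5000
4 2 4471/5000
5 5/2 8503/10000
6 3 8021/10000
7 7/2 3849/5000
DF(3y) is solved at step 6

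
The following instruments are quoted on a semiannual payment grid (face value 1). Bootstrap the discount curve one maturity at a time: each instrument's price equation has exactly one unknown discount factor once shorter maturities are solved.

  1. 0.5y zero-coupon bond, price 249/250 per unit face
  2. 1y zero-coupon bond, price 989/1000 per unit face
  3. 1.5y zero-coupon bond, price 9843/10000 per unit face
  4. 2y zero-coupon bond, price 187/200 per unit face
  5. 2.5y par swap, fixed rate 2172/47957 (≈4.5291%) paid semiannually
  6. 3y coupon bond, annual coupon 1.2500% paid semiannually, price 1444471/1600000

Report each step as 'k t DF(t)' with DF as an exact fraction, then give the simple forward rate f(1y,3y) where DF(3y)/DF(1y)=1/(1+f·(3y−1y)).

step 1 [0.5y] zero: DF = P = 249/250 ≈ 0.996000
step 2 [1y] zero: DF = P = 989/1000 ≈ 0.989000
step 3 [1.5y] zero: DF = P = 9843/10000 ≈ 0.984300
step 4 [2y] zero: DF = P = 187/200 ≈ 0.935000
step 5 [2.5y] swap r/2=1086/47957: DF=(1 − 1086/47957·(0.996000+0.989000+0.984300+0.935000))/(1+1086/47957) = 4457/5000 ≈ 0.891400
step 6 [3y] bond c/2=1/160: DF=(1444471/1600000 − 1/160·(0.996000+0.989000+0.984300+0.935000+0.891400))/(1+1/160) = 4337/5000 ≈ 0.867400

1 1/2 249/250
2 1 989/1000
3 3/2 9843/10000
4 2 187/200
5 5/2 4457/5000
6 3 4337/5000
f(1y,3y) = ((989/1000)/(4337/5000) − 1)/(2) = 304/4337 ≈ 7.0095%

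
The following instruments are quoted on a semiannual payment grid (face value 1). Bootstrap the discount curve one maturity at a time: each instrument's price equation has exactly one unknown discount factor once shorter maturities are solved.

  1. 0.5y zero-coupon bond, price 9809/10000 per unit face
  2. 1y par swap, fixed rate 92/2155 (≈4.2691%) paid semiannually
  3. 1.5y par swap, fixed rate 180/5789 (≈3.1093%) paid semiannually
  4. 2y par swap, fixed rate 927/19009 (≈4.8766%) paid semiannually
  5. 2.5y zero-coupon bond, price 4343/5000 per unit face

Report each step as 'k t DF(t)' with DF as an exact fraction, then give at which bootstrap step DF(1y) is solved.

1 1/2 9809/10000
2 1 4793/5000
3 3/2 191/200
4 2 9073/10000
5 5/2 4343/5000
DF(1y) is solved at step 2

step 1 [0.5y] zero: DF = P = 9809/10000 ≈ 0.980900
step 2 [1y] swap r/2=46/2155: DF=(1 − 46/2155·(0.980900))/(1+46/2155) = 4793/5000 ≈ 0.958600
step 3 [1.5y] swap r/2=90/5789: DF=(1 − 90/5789·(0.980900+0.958600))/(1+90/5789) = 191/200 ≈ 0.955000
step 4 [2y] swap r/2=927/38018: DF=(1 − 927/38018·(0.980900+0.958600+0.955000))/(1+927/38018) = 9073/10000 ≈ 0.907300
step 5 [2.5y] zero: DF = P = 4343/5000 ≈ 0.868600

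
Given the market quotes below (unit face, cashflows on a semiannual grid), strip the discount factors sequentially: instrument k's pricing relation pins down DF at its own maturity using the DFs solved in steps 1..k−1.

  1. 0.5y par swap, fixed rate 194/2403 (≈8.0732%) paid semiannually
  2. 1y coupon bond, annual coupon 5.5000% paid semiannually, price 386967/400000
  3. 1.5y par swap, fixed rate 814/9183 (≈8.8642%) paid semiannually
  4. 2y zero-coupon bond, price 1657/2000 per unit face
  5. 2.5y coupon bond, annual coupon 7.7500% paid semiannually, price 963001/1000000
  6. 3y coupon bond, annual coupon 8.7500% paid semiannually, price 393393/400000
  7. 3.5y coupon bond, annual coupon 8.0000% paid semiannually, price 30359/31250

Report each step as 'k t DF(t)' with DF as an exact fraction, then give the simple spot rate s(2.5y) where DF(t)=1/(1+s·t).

1 1/2 2403/2500
2 1 4579/5000
3 3/2 8779/10000
4 2 1657/2000
5 5/2 3967/5000
6 3 1897/2500
7 7/2 3683/5000
s(2.5y) = (1/(3967/5000) − 1)/(5/2) = 2066/19835 ≈ 10.4159%

step 1 [0.5y] swap r/2=97/2403: DF=(1 − 97/2403·(0))/(1+97/2403) = 2403/2500 ≈ 0.961200
step 2 [1y] bond c/2=11/400: DF=(386967/400000 − 11/400·(0.961200))/(1+11/400) = 4579/5000 ≈ 0.915800
step 3 [1.5y] swap r/2=407/9183: DF=(1 − 407/9183·(0.961200+0.915800))/(1+407/9183) = 8779/10000 ≈ 0.877900
step 4 [2y] zero: DF = P = 1657/2000 ≈ 0.828500
step 5 [2.5y] bond c/2=31/800: DF=(963001/1000000 − 31/800·(0.961200+0.915800+0.877900+0.828500))/(1+31/800) = 3967/5000 ≈ 0.793400
step 6 [3y] bond c/2=7/160: DF=(393393/400000 − 7/160·(0.961200+0.915800+0.877900+0.828500+0.793400))/(1+7/160) = 1897/2500 ≈ 0.758800
step 7 [3.5y] bond c/2=1/25: DF=(30359/31250 − 1/25·(0.961200+0.915800+0.877900+0.828500+0.793400+0.758800))/(1+1/25) = 3683/5000 ≈ 0.736600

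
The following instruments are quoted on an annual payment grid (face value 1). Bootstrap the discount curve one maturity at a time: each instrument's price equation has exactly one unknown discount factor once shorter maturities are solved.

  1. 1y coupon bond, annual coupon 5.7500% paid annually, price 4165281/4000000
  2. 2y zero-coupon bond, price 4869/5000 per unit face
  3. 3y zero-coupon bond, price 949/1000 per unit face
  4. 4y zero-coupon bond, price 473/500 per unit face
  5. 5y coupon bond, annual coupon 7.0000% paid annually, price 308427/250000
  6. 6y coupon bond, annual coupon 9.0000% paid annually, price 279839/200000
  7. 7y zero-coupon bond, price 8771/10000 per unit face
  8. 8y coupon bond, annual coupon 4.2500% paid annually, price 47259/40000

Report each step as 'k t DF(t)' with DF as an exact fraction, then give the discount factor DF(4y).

step 1 [1y] bond c/1=23/400: DF=(4165281/4000000 − 23/400·(0))/(1+23/400) = 9847/10000 ≈ 0.984700
step 2 [2y] zero: DF = P = 4869/5000 ≈ 0.973800
step 3 [3y] zero: DF = P = 949/1000 ≈ 0.949000
step 4 [4y] zero: DF = P = 473/500 ≈ 0.946000
step 5 [5y] bond c/1=7/100: DF=(308427/250000 − 7/100·(0.984700+0.973800+0.949000+0.946000))/(1+7/100) = 9009/10000 ≈ 0.900900
step 6 [6y] bond c/1=9/100: DF=(279839/200000 − 9/100·(0.984700+0.973800+0.949000+0.946000+0.900900))/(1+9/100) = 8911/10000 ≈ 0.891100
step 7 [7y] zero: DF = P = 8771/10000 ≈ 0.877100
step 8 [8y] bond c/1=17/400: DF=(47259/40000 − 17/400·(0.984700+0.973800+0.949000+0.946000+0.900900+0.891100+0.877100))/(1+17/400) = 4337/5000 ≈ 0.867400

1 1 9847/10000
2 2 4869/5000
3 3 949/1000
4 4 473/500
5 5 9009/10000
6 6 8911/10000
7 7 8771/10000
8 8 4337/5000
DF(4y) = 473/500 ≈ 0.946000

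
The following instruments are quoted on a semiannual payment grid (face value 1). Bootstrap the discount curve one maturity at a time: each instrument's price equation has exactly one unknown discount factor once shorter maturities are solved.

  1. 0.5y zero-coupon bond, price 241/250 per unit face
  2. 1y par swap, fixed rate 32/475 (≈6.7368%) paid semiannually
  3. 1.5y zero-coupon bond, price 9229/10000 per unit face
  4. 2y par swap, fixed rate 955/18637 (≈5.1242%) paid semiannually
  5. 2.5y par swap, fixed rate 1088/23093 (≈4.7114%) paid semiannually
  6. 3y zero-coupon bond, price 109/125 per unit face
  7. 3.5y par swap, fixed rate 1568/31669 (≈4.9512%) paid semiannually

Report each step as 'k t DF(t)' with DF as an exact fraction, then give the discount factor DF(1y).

step 1 [0.5y] zero: DF = P = 241/250 ≈ 0.964000
step 2 [1y] swap r/2=16/475: DF=(1 − 16/475·(0.964000))/(1+16/475) = 117/125 ≈ 0.936000
step 3 [1.5y] zero: DF = P = 9229/10000 ≈ 0.922900
step 4 [2y] swap r/2=955/37274: DF=(1 − 955/37274·(0.964000+0.936000+0.922900))/(1+955/37274) = 1809/2000 ≈ 0.904500
step 5 [2.5y] swap r/2=544/23093: DF=(1 − 544/23093·(0.964000+0.936000+0.922900+0.904500))/(1+544/23093) = 557/625 ≈ 0.891200
step 6 [3y] zero: DF = P = 109/125 ≈ 0.872000
step 7 [3.5y] swap r/2=784/31669: DF=(1 − 784/31669·(0.964000+0.936000+0.922900+0.904500+0.891200+0.872000))/(1+784/31669) = 527/625 ≈ 0.843200

1 1/2 241/250
2 1 117/125
3 3/2 9229/10000
4 2 1809/2000
5 5/2 557/625
6 3 109/125
7 7/2 527/625
DF(1y) = 117/125 ≈ 0.936000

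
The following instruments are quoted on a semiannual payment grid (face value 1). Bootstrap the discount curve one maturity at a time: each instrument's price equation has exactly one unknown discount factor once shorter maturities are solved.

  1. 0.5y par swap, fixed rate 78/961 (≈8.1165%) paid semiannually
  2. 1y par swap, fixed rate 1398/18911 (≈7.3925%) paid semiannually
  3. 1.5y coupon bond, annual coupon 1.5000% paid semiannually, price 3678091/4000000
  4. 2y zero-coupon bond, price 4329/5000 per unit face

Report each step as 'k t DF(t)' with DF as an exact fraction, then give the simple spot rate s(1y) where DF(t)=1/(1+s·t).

1 1/2 961/1000
2 1 9301/10000
3 3/2 4493/5000
4 2 4329/5000
s(1y) = (1/(9301/10000) − 1)/(1) = 699/9301 ≈ 7.5153%

step 1 [0.5y] swap r/2=39/961: DF=(1 − 39/961·(0))/(1+39/961) = 961/1000 ≈ 0.961000
step 2 [1y] swap r/2=699/18911: DF=(1 − 699/18911·(0.961000))/(1+699/18911) = 9301/10000 ≈ 0.930100
step 3 [1.5y] bond c/2=3/400: DF=(3678091/4000000 − 3/400·(0.961000+0.930100))/(1+3/400) = 4493/5000 ≈ 0.898600
step 4 [2y] zero: DF = P = 4329/5000 ≈ 0.865800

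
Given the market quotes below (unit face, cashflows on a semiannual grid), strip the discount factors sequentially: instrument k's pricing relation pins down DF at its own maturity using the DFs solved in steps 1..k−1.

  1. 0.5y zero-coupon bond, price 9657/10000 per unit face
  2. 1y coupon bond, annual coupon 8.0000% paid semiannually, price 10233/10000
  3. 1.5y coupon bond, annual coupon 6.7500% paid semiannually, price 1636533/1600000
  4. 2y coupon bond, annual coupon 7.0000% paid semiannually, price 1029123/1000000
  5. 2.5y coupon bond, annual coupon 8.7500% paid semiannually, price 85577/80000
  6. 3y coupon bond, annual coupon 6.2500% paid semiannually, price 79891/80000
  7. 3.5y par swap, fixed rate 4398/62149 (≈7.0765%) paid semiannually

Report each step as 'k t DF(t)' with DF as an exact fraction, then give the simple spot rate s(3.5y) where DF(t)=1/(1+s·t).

step 1 [0.5y] zero: DF = P = 9657/10000 ≈ 0.965700
step 2 [1y] bond c/2=1/25: DF=(10233/10000 − 1/25·(0.965700))/(1+1/25) = 2367/2500 ≈ 0.946800
step 3 [1.5y] bond c/2=27/800: DF=(1636533/1600000 − 27/800·(0.965700+0.946800))/(1+27/800) = 927/1000 ≈ 0.927000
step 4 [2y] bond c/2=7/200: DF=(1029123/1000000 − 7/200·(0.965700+0.946800+0.927000))/(1+7/200) = 8983/10000 ≈ 0.898300
step 5 [2.5y] bond c/2=7/160: DF=(85577/80000 − 7/160·(0.965700+0.946800+0.927000+0.898300))/(1+7/160) = 4341/5000 ≈ 0.868200
step 6 [3y] bond c/2=1/32: DF=(79891/80000 − 1/32·(0.965700+0.946800+0.927000+0.898300+0.868200))/(1+1/32) = 518/625 ≈ 0.828800
step 7 [3.5y] swap r/2=2199/62149: DF=(1 − 2199/62149·(0.965700+0.946800+0.927000+0.898300+0.868200+0.828800))/(1+2199/62149) = 7801/10000 ≈ 0.780100

1 1/2 9657/10000
2 1 2367/2500
3 3/2 927/1000
4 2 8983/10000
5 5/2 4341/5000
6 3 518/625
7 7/2 7801/10000
s(3.5y) = (1/(7801/10000) − 1)/(7/2) = 4398/54607 ≈ 8.0539%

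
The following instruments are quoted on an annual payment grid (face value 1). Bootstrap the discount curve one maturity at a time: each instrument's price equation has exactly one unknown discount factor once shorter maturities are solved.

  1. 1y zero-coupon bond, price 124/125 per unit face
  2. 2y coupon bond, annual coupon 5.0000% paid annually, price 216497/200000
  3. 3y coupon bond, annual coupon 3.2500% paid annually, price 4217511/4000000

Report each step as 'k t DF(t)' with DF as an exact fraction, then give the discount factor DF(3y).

1 1 124/125
2 2 9837/10000
3 3 959/1000
DF(3y) = 959/1000 ≈ 0.959000

step 1 [1y] zero: DF = P = 124/125 ≈ 0.992000
step 2 [2y] bond c/1=1/20: DF=(216497/200000 − 1/20·(0.992000))/(1+1/20) = 9837/10000 ≈ 0.983700
step 3 [3y] bond c/1=13/400: DF=(4217511/4000000 − 13/400·(0.992000+0.983700))/(1+13/400) = 959/1000 ≈ 0.959000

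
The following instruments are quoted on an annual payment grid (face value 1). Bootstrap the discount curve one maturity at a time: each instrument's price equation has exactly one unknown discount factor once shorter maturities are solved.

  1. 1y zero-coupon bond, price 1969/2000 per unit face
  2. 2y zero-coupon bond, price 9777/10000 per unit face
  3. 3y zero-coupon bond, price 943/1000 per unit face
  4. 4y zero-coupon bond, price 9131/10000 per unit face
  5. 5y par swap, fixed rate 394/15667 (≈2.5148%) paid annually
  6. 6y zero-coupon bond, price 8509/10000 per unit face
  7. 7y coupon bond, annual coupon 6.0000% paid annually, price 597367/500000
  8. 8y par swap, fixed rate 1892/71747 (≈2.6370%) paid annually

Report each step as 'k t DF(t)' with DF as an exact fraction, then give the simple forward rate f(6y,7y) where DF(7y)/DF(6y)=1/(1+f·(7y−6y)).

step 1 [1y] zero: DF = P = 1969/2000 ≈ 0.984500
step 2 [2y] zero: DF = P = 9777/10000 ≈ 0.977700
step 3 [3y] zero: DF = P = 943/1000 ≈ 0.943000
step 4 [4y] zero: DF = P = 9131/10000 ≈ 0.913100
step 5 [5y] swap r/1=394/15667: DF=(1 − 394/15667·(0.984500+0.977700+0.943000+0.913100))/(1+394/15667) = 4409/5000 ≈ 0.881800
step 6 [6y] zero: DF = P = 8509/10000 ≈ 0.850900
step 7 [7y] bond c/1=3/50: DF=(597367/500000 − 3/50·(0.984500+0.977700+0.943000+0.913100+0.881800+0.850900))/(1+3/50) = 8129/10000 ≈ 0.812900
step 8 [8y] swap r/1=1892/71747: DF=(1 − 1892/71747·(0.984500+0.977700+0.943000+0.913100+0.881800+0.850900+0.812900))/(1+1892/71747) = 2027/2500 ≈ 0.810800

1 1 1969/2000
2 2 9777/10000
3 3 943/1000
4 4 9131/10000
5 5 4409/5000
6 6 8509/10000
7 7 8129/10000
8 8 2027/2500
f(6y,7y) = ((8509/10000)/(8129/10000) − 1)/(1) = 380/8129 ≈ 4.6746%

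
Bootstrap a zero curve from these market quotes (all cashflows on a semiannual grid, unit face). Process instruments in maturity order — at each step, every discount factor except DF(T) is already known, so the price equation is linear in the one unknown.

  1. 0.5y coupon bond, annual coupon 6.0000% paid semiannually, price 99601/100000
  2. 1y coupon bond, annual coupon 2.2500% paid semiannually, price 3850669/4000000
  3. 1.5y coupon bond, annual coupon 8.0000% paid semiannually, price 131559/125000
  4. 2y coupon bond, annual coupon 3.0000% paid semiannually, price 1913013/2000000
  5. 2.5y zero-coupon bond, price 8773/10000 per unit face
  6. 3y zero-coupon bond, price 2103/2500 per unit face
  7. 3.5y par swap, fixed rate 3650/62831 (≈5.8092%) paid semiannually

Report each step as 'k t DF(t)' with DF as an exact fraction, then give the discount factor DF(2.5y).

step 1 [0.5y] bond c/2=3/100: DF=(99601/100000 − 3/100·(0))/(1+3/100) = 967/1000 ≈ 0.967000
step 2 [1y] bond c/2=9/800: DF=(3850669/4000000 − 9/800·(0.967000))/(1+9/800) = 2353/2500 ≈ 0.941200
step 3 [1.5y] bond c/2=1/25: DF=(131559/125000 − 1/25·(0.967000+0.941200))/(1+1/25) = 4693/5000 ≈ 0.938600
step 4 [2y] bond c/2=3/200: DF=(1913013/2000000 − 3/200·(0.967000+0.941200+0.938600))/(1+3/200) = 9003/10000 ≈ 0.900300
step 5 [2.5y] zero: DF = P = 8773/10000 ≈ 0.877300
step 6 [3y] zero: DF = P = 2103/2500 ≈ 0.841200
step 7 [3.5y] swap r/2=1825/62831: DF=(1 − 1825/62831·(0.967000+0.941200+0.938600+0.900300+0.877300+0.841200))/(1+1825/62831) = 327/400 ≈ 0.817500

1 1/2 967/1000
2 1 2353/2500
3 3/2 4693/5000
4 2 9003/10000
5 5/2 8773/10000
6 3 2103/2500
7 7/2 327/400
DF(2.5y) = 8773/10000 ≈ 0.877300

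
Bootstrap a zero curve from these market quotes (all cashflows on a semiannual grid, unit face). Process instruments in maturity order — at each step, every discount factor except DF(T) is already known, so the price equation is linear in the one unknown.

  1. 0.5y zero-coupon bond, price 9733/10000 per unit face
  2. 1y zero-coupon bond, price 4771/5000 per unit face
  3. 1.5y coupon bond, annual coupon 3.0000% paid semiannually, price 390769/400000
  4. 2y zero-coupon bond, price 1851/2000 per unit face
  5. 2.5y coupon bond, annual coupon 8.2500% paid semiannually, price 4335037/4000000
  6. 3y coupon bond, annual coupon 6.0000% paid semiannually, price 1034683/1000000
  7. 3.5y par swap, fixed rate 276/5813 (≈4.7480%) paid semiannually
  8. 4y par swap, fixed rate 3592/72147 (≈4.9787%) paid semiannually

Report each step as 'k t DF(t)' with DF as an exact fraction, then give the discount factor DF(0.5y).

step 1 [0.5y] zero: DF = P = 9733/10000 ≈ 0.973300
step 2 [1y] zero: DF = P = 4771/5000 ≈ 0.954200
step 3 [1.5y] bond c/2=3/200: DF=(390769/400000 − 3/200·(0.973300+0.954200))/(1+3/200) = 467/500 ≈ 0.934000
step 4 [2y] zero: DF = P = 1851/2000 ≈ 0.925500
step 5 [2.5y] bond c/2=33/800: DF=(4335037/4000000 − 33/800·(0.973300+0.954200+0.934000+0.925500))/(1+33/800) = 2227/2500 ≈ 0.890800
step 6 [3y] bond c/2=3/100: DF=(1034683/1000000 − 3/100·(0.973300+0.954200+0.934000+0.925500+0.890800))/(1+3/100) = 8683/10000 ≈ 0.868300
step 7 [3.5y] swap r/2=138/5813: DF=(1 − 138/5813·(0.973300+0.954200+0.934000+0.925500+0.890800+0.868300))/(1+138/5813) = 4241/5000 ≈ 0.848200
step 8 [4y] swap r/2=1796/72147: DF=(1 − 1796/72147·(0.973300+0.954200+0.934000+0.925500+0.890800+0.868300+0.848200))/(1+1796/72147) = 2051/2500 ≈ 0.820400

1 1/2 9733/10000
2 1 4771/5000
3 3/2 467/500
4 2 1851/2000
5 5/2 2227/2500
6 3 8683/10000
7 7/2 4241/5000
8 4 2051/2500
DF(0.5y) = 9733/10000 ≈ 0.973300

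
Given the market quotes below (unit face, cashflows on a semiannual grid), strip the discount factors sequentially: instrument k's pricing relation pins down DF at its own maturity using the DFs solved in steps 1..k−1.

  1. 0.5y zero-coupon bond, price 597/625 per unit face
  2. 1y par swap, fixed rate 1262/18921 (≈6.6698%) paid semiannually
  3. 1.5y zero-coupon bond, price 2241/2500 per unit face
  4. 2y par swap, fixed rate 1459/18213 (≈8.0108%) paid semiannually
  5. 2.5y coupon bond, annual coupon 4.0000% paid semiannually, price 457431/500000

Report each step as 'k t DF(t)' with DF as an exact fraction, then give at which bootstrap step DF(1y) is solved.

1 1/2 597/625
2 1 9369/10000
3 3/2 2241/2500
4 2 8541/10000
5 5/2 1651/2000
DF(1y) is solved at step 2

step 1 [0.5y] zero: DF = P = 597/625 ≈ 0.955200
step 2 [1y] swap r/2=631/18921: DF=(1 − 631/18921·(0.955200))/(1+631/18921) = 9369/10000 ≈ 0.936900
step 3 [1.5y] zero: DF = P = 2241/2500 ≈ 0.896400
step 4 [2y] swap r/2=1459/36426: DF=(1 − 1459/36426·(0.955200+0.936900+0.896400))/(1+1459/36426) = 8541/10000 ≈ 0.854100
step 5 [2.5y] bond c/2=1/50: DF=(457431/500000 − 1/50·(0.955200+0.936900+0.896400+0.854100))/(1+1/50) = 1651/2000 ≈ 0.825500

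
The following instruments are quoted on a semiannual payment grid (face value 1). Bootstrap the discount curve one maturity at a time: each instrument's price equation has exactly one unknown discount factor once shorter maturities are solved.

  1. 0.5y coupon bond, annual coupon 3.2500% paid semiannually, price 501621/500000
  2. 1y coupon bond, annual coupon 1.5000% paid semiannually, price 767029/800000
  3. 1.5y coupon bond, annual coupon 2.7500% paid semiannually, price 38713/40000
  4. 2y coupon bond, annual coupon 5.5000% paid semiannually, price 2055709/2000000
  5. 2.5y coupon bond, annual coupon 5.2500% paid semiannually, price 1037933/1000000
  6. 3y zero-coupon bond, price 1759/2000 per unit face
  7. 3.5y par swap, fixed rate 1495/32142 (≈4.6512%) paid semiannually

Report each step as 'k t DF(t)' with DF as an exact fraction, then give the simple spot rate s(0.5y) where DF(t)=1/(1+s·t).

step 1 [0.5y] bond c/2=13/800: DF=(501621/500000 − 13/800·(0))/(1+13/800) = 617/625 ≈ 0.987200
step 2 [1y] bond c/2=3/400: DF=(767029/800000 − 3/400·(0.987200))/(1+3/400) = 9443/10000 ≈ 0.944300
step 3 [1.5y] bond c/2=11/800: DF=(38713/40000 − 11/800·(0.987200+0.944300))/(1+11/800) = 1857/2000 ≈ 0.928500
step 4 [2y] bond c/2=11/400: DF=(2055709/2000000 − 11/400·(0.987200+0.944300+0.928500))/(1+11/400) = 4619/5000 ≈ 0.923800
step 5 [2.5y] bond c/2=21/800: DF=(1037933/1000000 − 21/800·(0.987200+0.944300+0.928500+0.923800))/(1+21/800) = 4573/5000 ≈ 0.914600
step 6 [3y] zero: DF = P = 1759/2000 ≈ 0.879500
step 7 [3.5y] swap r/2=1495/64284: DF=(1 − 1495/64284·(0.987200+0.944300+0.928500+0.923800+0.914600+0.879500))/(1+1495/64284) = 1701/2000 ≈ 0.850500

1 1/2 617/625
2 1 9443/10000
3 3/2 1857/2000
4 2 4619/5000
5 5/2 4573/5000
6 3 1759/2000
7 7/2 1701/2000
s(0.5y) = (1/(617/625) − 1)/(1/2) = 16/617 ≈ 2.5932%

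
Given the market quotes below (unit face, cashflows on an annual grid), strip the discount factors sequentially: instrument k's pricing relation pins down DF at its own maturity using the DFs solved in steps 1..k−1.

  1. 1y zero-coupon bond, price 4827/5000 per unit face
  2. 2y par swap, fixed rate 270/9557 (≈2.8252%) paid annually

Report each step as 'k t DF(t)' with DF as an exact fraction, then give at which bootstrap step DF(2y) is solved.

step 1 [1y] zero: DF = P = 4827/5000 ≈ 0.965400
step 2 [2y] swap r/1=270/9557: DF=(1 − 270/9557·(0.965400))/(1+270/9557) = 473/500 ≈ 0.946000

1 1 4827/5000
2 2 473/500
DF(2y) is solved at step 2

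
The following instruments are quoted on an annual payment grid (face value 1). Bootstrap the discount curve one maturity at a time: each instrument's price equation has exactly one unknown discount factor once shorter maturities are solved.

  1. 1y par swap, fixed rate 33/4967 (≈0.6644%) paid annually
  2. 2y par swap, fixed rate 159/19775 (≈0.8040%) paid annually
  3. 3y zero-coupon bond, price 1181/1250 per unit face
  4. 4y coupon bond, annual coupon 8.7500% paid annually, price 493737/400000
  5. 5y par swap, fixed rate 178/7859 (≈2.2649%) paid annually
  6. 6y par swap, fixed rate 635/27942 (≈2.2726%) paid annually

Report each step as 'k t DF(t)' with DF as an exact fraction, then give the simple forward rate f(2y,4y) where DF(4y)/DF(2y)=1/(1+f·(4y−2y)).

step 1 [1y] swap r/1=33/4967: DF=(1 − 33/4967·(0))/(1+33/4967) = 4967/5000 ≈ 0.993400
step 2 [2y] swap r/1=159/19775: DF=(1 − 159/19775·(0.993400))/(1+159/19775) = 9841/10000 ≈ 0.984100
step 3 [3y] zero: DF = P = 1181/1250 ≈ 0.944800
step 4 [4y] bond c/1=7/80: DF=(493737/400000 − 7/80·(0.993400+0.984100+0.944800))/(1+7/80) = 8999/10000 ≈ 0.899900
step 5 [5y] swap r/1=178/7859: DF=(1 − 178/7859·(0.993400+0.984100+0.944800+0.899900))/(1+178/7859) = 2233/2500 ≈ 0.893200
step 6 [6y] swap r/1=635/27942: DF=(1 − 635/27942·(0.993400+0.984100+0.944800+0.899900+0.893200))/(1+635/27942) = 873/1000 ≈ 0.873000

1 1 4967/5000
2 2 9841/10000
3 3 1181/1250
4 4 8999/10000
5 5 2233/2500
6 6 873/1000
f(2y,4y) = ((9841/10000)/(8999/10000) − 1)/(2) = 421/8999 ≈ 4.6783%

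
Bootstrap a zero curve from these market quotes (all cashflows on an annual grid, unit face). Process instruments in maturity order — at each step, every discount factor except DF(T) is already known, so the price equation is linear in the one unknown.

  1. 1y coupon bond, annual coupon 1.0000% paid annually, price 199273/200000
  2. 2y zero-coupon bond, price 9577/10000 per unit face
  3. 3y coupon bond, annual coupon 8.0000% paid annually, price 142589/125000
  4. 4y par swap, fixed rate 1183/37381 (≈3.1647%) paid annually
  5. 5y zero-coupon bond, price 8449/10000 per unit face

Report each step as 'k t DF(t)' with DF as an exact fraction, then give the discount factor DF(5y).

1 1 1973/2000
2 2 9577/10000
3 3 4561/5000
4 4 8817/10000
5 5 8449/10000
DF(5y) = 8449/10000 ≈ 0.844900

step 1 [1y] bond c/1=1/100: DF=(199273/200000 − 1/100·(0))/(1+1/100) = 1973/2000 ≈ 0.986500
step 2 [2y] zero: DF = P = 9577/10000 ≈ 0.957700
step 3 [3y] bond c/1=2/25: DF=(142589/125000 − 2/25·(0.986500+0.957700))/(1+2/25) = 4561/5000 ≈ 0.912200
step 4 [4y] swap r/1=1183/37381: DF=(1 − 1183/37381·(0.986500+0.957700+0.912200))/(1+1183/37381) = 8817/10000 ≈ 0.881700
step 5 [5y] zero: DF = P = 8449/10000 ≈ 0.844900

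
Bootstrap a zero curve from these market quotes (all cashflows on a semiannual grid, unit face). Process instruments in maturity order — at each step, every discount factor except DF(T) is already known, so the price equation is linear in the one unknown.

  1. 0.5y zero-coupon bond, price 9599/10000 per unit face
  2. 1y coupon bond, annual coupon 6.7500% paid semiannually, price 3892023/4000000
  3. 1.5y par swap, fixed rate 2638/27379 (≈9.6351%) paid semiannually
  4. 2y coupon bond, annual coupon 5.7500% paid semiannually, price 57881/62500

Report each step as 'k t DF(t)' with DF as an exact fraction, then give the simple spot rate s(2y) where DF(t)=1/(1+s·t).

1 1/2 9599/10000
2 1 9099/10000
3 3/2 8681/10000
4 2 8237/10000
s(2y) = (1/(8237/10000) − 1)/(2) = 1763/16474 ≈ 10.7017%

step 1 [0.5y] zero: DF = P = 9599/10000 ≈ 0.959900
step 2 [1y] bond c/2=27/800: DF=(3892023/4000000 − 27/800·(0.959900))/(1+27/800) = 9099/10000 ≈ 0.909900
step 3 [1.5y] swap r/2=1319/27379: DF=(1 − 1319/27379·(0.959900+0.909900))/(1+1319/27379) = 8681/10000 ≈ 0.868100
step 4 [2y] bond c/2=23/800: DF=(57881/62500 − 23/800·(0.959900+0.909900+0.868100))/(1+23/800) = 8237/10000 ≈ 0.823700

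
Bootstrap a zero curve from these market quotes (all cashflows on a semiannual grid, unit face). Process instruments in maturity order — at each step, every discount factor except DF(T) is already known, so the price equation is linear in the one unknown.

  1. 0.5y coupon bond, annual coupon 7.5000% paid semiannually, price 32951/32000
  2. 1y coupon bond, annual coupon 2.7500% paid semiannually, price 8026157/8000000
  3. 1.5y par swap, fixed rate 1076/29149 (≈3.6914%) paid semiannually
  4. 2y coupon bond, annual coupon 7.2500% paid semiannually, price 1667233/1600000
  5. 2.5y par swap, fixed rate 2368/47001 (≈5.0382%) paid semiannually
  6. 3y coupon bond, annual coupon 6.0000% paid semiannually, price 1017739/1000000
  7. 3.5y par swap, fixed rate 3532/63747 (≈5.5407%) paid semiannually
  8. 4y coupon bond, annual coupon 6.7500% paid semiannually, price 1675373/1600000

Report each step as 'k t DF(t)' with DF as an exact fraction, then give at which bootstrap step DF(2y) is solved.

1 1/2 397/400
2 1 4881/5000
3 3/2 4731/5000
4 2 2259/2500
5 5/2 551/625
6 3 532/625
7 7/2 4117/5000
8 4 503/625
DF(2y) is solved at step 4

step 1 [0.5y] bond c/2=3/80: DF=(32951/32000 − 3/80·(0))/(1+3/80) = 397/400 ≈ 0.992500
step 2 [1y] bond c/2=11/800: DF=(8026157/8000000 − 11/800·(0.992500))/(1+11/800) = 4881/5000 ≈ 0.976200
step 3 [1.5y] swap r/2=538/29149: DF=(1 − 538/29149·(0.992500+0.976200))/(1+538/29149) = 4731/5000 ≈ 0.946200
step 4 [2y] bond c/2=29/800: DF=(1667233/1600000 − 29/800·(0.992500+0.976200+0.946200))/(1+29/800) = 2259/2500 ≈ 0.903600
step 5 [2.5y] swap r/2=1184/47001: DF=(1 − 1184/47001·(0.992500+0.976200+0.946200+0.903600))/(1+1184/47001) = 551/625 ≈ 0.881600
step 6 [3y] bond c/2=3/100: DF=(1017739/1000000 − 3/100·(0.992500+0.976200+0.946200+0.903600+0.881600))/(1+3/100) = 532/625 ≈ 0.851200
step 7 [3.5y] swap r/2=1766/63747: DF=(1 − 1766/63747·(0.992500+0.976200+0.946200+0.903600+0.881600+0.851200))/(1+1766/63747) = 4117/5000 ≈ 0.823400
step 8 [4y] bond c/2=27/800: DF=(1675373/1600000 − 27/800·(0.992500+0.976200+0.946200+0.903600+0.881600+0.851200+0.823400))/(1+27/800) = 503/625 ≈ 0.804800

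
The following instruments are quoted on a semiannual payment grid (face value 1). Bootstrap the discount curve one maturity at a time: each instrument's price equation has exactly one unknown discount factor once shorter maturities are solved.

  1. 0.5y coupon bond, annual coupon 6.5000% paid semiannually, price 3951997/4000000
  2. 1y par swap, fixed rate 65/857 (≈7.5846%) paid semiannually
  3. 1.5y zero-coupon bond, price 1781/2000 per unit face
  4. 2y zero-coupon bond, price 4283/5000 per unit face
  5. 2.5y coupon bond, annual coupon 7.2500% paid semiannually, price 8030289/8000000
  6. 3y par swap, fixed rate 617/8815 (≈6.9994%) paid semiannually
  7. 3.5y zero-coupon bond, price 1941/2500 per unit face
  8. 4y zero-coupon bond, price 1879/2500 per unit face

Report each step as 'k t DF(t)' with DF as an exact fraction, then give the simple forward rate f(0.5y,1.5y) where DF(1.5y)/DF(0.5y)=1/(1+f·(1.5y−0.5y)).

1 1/2 9569/10000
2 1 1857/2000
3 3/2 1781/2000
4 2 4283/5000
5 5/2 526/625
6 3 8149/10000
7 7/2 1941/2500
8 4 1879/2500
f(0.5y,1.5y) = ((9569/10000)/(1781/2000) − 1)/(1) = 664/8905 ≈ 7.4565%

step 1 [0.5y] bond c/2=13/400: DF=(3951997/4000000 − 13/400·(0))/(1+13/400) = 9569/10000 ≈ 0.956900
step 2 [1y] swap r/2=65/1714: DF=(1 − 65/1714·(0.956900))/(1+65/1714) = 1857/2000 ≈ 0.928500
step 3 [1.5y] zero: DF = P = 1781/2000 ≈ 0.890500
step 4 [2y] zero: DF = P = 4283/5000 ≈ 0.856600
step 5 [2.5y] bond c/2=29/800: DF=(8030289/8000000 − 29/800·(0.956900+0.928500+0.890500+0.856600))/(1+29/800) = 526/625 ≈ 0.841600
step 6 [3y] swap r/2=617/17630: DF=(1 − 617/17630·(0.956900+0.928500+0.890500+0.856600+0.841600))/(1+617/17630) = 8149/10000 ≈ 0.814900
step 7 [3.5y] zero: DF = P = 1941/2500 ≈ 0.776400
step 8 [4y] zero: DF = P = 1879/2500 ≈ 0.751600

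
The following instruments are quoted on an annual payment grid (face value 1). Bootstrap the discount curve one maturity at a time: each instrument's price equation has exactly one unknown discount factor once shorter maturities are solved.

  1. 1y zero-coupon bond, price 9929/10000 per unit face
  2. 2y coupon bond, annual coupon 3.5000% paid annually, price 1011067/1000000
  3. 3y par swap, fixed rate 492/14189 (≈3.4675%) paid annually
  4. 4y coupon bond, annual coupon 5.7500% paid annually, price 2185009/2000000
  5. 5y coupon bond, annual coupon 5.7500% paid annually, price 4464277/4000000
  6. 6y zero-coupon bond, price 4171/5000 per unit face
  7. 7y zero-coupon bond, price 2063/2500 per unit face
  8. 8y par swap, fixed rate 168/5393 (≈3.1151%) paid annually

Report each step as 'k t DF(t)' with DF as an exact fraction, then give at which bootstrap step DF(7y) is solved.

1 1 9929/10000
2 2 9433/10000
3 3 1127/1250
4 4 2197/2500
5 5 8533/10000
6 6 4171/5000
7 7 2063/2500
8 8 977/1250
DF(7y) is solved at step 7

step 1 [1y] zero: DF = P = 9929/10000 ≈ 0.992900
step 2 [2y] bond c/1=7/200: DF=(1011067/1000000 − 7/200·(0.992900))/(1+7/200) = 9433/10000 ≈ 0.943300
step 3 [3y] swap r/1=492/14189: DF=(1 − 492/14189·(0.992900+0.943300))/(1+492/14189) = 1127/1250 ≈ 0.901600
step 4 [4y] bond c/1=23/400: DF=(2185009/2000000 − 23/400·(0.992900+0.943300+0.901600))/(1+23/400) = 2197/2500 ≈ 0.878800
step 5 [5y] bond c/1=23/400: DF=(4464277/4000000 − 23/400·(0.992900+0.943300+0.901600+0.878800))/(1+23/400) = 8533/10000 ≈ 0.853300
step 6 [6y] zero: DF = P = 4171/5000 ≈ 0.834200
step 7 [7y] zero: DF = P = 2063/2500 ≈ 0.825200
step 8 [8y] swap r/1=168/5393: DF=(1 − 168/5393·(0.992900+0.943300+0.901600+0.878800+0.853300+0.834200+0.825200))/(1+168/5393) = 977/1250 ≈ 0.781600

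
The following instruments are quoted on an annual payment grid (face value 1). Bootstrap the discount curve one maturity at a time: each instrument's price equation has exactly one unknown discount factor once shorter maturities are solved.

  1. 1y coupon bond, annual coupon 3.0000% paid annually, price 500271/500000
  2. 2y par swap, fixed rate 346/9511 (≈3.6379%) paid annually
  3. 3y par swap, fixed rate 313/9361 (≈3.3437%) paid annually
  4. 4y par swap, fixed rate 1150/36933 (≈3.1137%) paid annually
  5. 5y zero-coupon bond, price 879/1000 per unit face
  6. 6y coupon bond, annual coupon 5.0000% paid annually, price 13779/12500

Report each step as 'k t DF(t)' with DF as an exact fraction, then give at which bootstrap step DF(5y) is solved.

step 1 [1y] bond c/1=3/100: DF=(500271/500000 − 3/100·(0))/(1+3/100) = 4857/5000 ≈ 0.971400
step 2 [2y] swap r/1=346/9511: DF=(1 − 346/9511·(0.971400))/(1+346/9511) = 2327/2500 ≈ 0.930800
step 3 [3y] swap r/1=313/9361: DF=(1 − 313/9361·(0.971400+0.930800))/(1+313/9361) = 9061/10000 ≈ 0.906100
step 4 [4y] swap r/1=1150/36933: DF=(1 − 1150/36933·(0.971400+0.930800+0.906100))/(1+1150/36933) = 177/200 ≈ 0.885000
step 5 [5y] zero: DF = P = 879/1000 ≈ 0.879000
step 6 [6y] bond c/1=1/20: DF=(13779/12500 − 1/20·(0.971400+0.930800+0.906100+0.885000+0.879000))/(1+1/20) = 8321/10000 ≈ 0.832100

1 1 4857/5000
2 2 2327/2500
3 3 9061/10000
4 4 177/200
5 5 879/1000
6 6 8321/10000
DF(5y) is solved at step 5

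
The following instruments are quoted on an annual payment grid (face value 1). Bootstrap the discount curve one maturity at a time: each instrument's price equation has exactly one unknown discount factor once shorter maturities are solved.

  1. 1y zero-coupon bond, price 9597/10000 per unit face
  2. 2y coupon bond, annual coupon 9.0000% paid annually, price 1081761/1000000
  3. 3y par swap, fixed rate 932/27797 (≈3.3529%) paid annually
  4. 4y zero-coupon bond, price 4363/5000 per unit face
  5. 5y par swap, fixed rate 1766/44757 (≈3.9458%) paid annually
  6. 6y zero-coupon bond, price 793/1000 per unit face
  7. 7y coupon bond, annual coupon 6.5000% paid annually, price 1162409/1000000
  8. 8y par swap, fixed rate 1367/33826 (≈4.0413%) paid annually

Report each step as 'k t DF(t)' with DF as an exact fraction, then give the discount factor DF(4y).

step 1 [1y] zero: DF = P = 9597/10000 ≈ 0.959700
step 2 [2y] bond c/1=9/100: DF=(1081761/1000000 − 9/100·(0.959700))/(1+9/100) = 2283/2500 ≈ 0.913200
step 3 [3y] swap r/1=932/27797: DF=(1 − 932/27797·(0.959700+0.913200))/(1+932/27797) = 2267/2500 ≈ 0.906800
step 4 [4y] zero: DF = P = 4363/5000 ≈ 0.872600
step 5 [5y] swap r/1=1766/44757: DF=(1 − 1766/44757·(0.959700+0.913200+0.906800+0.872600))/(1+1766/44757) = 4117/5000 ≈ 0.823400
step 6 [6y] zero: DF = P = 793/1000 ≈ 0.793000
step 7 [7y] bond c/1=13/200: DF=(1162409/1000000 − 13/200·(0.959700+0.913200+0.906800+0.872600+0.823400+0.793000))/(1+13/200) = 7699/10000 ≈ 0.769900
step 8 [8y] swap r/1=1367/33826: DF=(1 − 1367/33826·(0.959700+0.913200+0.906800+0.872600+0.823400+0.793000+0.769900))/(1+1367/33826) = 3633/5000 ≈ 0.726600

1 1 9597/10000
2 2 2283/2500
3 3 2267/2500
4 4 4363/5000
5 5 4117/5000
6 6 793/1000
7 7 7699/10000
8 8 3633/5000
DF(4y) = 4363/5000 ≈ 0.872600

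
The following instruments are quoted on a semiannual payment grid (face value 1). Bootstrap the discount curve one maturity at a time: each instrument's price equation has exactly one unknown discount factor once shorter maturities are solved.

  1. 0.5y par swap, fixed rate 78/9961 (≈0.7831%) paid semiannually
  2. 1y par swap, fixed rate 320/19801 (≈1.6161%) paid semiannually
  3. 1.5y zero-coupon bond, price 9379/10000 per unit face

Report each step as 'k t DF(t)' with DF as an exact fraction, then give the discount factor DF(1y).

1 1/2 9961/10000
2 1 123/125
3 3/2 9379/10000
DF(1y) = 123/125 ≈ 0.984000

step 1 [0.5y] swap r/2=39/9961: DF=(1 − 39/9961·(0))/(1+39/9961) = 9961/10000 ≈ 0.996100
step 2 [1y] swap r/2=160/19801: DF=(1 − 160/19801·(0.996100))/(1+160/19801) = 123/125 ≈ 0.984000
step 3 [1.5y] zero: DF = P = 9379/10000 ≈ 0.937900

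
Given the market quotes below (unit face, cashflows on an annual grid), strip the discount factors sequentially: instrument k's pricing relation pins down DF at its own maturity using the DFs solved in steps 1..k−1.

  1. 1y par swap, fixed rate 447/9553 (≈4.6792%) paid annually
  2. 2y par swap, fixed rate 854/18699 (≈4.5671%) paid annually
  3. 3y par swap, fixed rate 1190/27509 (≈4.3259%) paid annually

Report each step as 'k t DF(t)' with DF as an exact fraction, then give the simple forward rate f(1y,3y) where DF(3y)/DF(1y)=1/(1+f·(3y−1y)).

1 1 9553/10000
2 2 4573/5000
3 3 881/1000
f(1y,3y) = ((9553/10000)/(881/1000) − 1)/(2) = 743/17620 ≈ 4.2168%

step 1 [1y] swap r/1=447/9553: DF=(1 − 447/9553·(0))/(1+447/9553) = 9553/10000 ≈ 0.955300
step 2 [2y] swap r/1=854/18699: DF=(1 − 854/18699·(0.955300))/(1+854/18699) = 4573/5000 ≈ 0.914600
step 3 [3y] swap r/1=1190/27509: DF=(1 − 1190/27509·(0.955300+0.914600))/(1+1190/27509) = 881/1000 ≈ 0.881000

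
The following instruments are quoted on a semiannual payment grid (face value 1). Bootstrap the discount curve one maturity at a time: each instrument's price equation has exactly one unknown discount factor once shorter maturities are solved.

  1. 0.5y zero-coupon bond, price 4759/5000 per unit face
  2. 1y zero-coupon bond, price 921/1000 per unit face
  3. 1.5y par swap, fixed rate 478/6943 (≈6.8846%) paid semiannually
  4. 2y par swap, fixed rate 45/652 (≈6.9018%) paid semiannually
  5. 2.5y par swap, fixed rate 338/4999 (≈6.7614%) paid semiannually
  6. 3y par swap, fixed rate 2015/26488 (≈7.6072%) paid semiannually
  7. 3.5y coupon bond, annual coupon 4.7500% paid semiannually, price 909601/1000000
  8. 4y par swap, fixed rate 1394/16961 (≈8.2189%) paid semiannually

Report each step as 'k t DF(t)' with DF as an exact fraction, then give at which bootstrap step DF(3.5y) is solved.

step 1 [0.5y] zero: DF = P = 4759/5000 ≈ 0.951800
step 2 [1y] zero: DF = P = 921/1000 ≈ 0.921000
step 3 [1.5y] swap r/2=239/6943: DF=(1 − 239/6943·(0.951800+0.921000))/(1+239/6943) = 2261/2500 ≈ 0.904400
step 4 [2y] swap r/2=45/1304: DF=(1 − 45/1304·(0.951800+0.921000+0.904400))/(1+45/1304) = 437/500 ≈ 0.874000
step 5 [2.5y] swap r/2=169/4999: DF=(1 − 169/4999·(0.951800+0.921000+0.904400+0.874000))/(1+169/4999) = 8479/10000 ≈ 0.847900
step 6 [3y] swap r/2=2015/52976: DF=(1 − 2015/52976·(0.951800+0.921000+0.904400+0.874000+0.847900))/(1+2015/52976) = 1597/2000 ≈ 0.798500
step 7 [3.5y] bond c/2=19/800: DF=(909601/1000000 − 19/800·(0.951800+0.921000+0.904400+0.874000+0.847900+0.798500))/(1+19/800) = 957/1250 ≈ 0.765600
step 8 [4y] swap r/2=697/16961: DF=(1 − 697/16961·(0.951800+0.921000+0.904400+0.874000+0.847900+0.798500+0.765600))/(1+697/16961) = 1803/2500 ≈ 0.721200

1 1/2 4759/5000
2 1 921/1000
3 3/2 2261/2500
4 2 437/500
5 5/2 8479/10000
6 3 1597/2000
7 7/2 957/1250
8 4 1803/2500
DF(3.5y) is solved at step 7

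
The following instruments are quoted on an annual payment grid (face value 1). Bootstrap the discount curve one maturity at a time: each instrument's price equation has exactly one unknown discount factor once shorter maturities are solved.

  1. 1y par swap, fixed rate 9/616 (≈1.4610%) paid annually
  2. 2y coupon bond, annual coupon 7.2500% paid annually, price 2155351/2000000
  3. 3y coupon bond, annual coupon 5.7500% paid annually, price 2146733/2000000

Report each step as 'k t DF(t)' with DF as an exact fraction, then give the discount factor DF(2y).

step 1 [1y] swap r/1=9/616: DF=(1 − 9/616·(0))/(1+9/616) = 616/625 ≈ 0.985600
step 2 [2y] bond c/1=29/400: DF=(2155351/2000000 − 29/400·(0.985600))/(1+29/400) = 4691/5000 ≈ 0.938200
step 3 [3y] bond c/1=23/400: DF=(2146733/2000000 − 23/400·(0.985600+0.938200))/(1+23/400) = 569/625 ≈ 0.910400

1 1 616/625
2 2 4691/5000
3 3 569/625
DF(2y) = 4691/5000 ≈ 0.938200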